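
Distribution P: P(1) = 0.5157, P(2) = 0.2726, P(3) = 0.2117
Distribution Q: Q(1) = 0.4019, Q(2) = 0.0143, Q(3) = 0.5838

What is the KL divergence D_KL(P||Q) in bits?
1.0350 bits

D_KL(P||Q) = Σ P(x) log₂(P(x)/Q(x))

Computing term by term:
  P(1)·log₂(P(1)/Q(1)) = 0.5157·log₂(0.5157/0.4019) = 0.18549
  P(2)·log₂(P(2)/Q(2)) = 0.2726·log₂(0.2726/0.0143) = 1.15929
  P(3)·log₂(P(3)/Q(3)) = 0.2117·log₂(0.2117/0.5838) = -0.30981

D_KL(P||Q) = 0.18549 + 1.15929 - 0.30981 = 1.03497 ≈ 1.0350 bits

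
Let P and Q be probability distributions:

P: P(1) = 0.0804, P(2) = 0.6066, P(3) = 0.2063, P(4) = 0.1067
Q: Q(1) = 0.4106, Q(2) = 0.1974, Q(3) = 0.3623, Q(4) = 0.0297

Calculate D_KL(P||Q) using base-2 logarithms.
0.8226 bits

D_KL(P||Q) = Σ P(x) log₂(P(x)/Q(x))

Computing term by term:
  P(1)·log₂(P(1)/Q(1)) = 0.0804·log₂(0.0804/0.4106) = -0.18914
  P(2)·log₂(P(2)/Q(2)) = 0.6066·log₂(0.6066/0.1974) = 0.98246
  P(3)·log₂(P(3)/Q(3)) = 0.2063·log₂(0.2063/0.3623) = -0.16761
  P(4)·log₂(P(4)/Q(4)) = 0.1067·log₂(0.1067/0.0297) = 0.19686

D_KL(P||Q) = -0.18914 + 0.98246 - 0.16761 + 0.19686 = 0.82257 ≈ 0.8226 bits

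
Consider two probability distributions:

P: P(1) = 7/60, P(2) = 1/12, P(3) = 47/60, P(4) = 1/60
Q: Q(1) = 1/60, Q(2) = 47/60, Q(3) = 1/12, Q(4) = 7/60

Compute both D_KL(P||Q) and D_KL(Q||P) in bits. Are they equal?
D_KL(P||Q) = 2.5436 bits, D_KL(Q||P) = 2.5436 bits. Yes, in this case they are equal (although KL divergence is not symmetric in general).

D_KL(P||Q) = Σ P(x) log₂(P(x)/Q(x))

Computing term by term:
  P(1)·log₂(P(1)/Q(1)) = (7/60)·log₂((7/60)/(1/60)) = 0.32752
  P(2)·log₂(P(2)/Q(2)) = (1/12)·log₂((1/12)/(47/60)) = -0.26939
  P(3)·log₂(P(3)/Q(3)) = (47/60)·log₂((47/60)/(1/12)) = 2.53225
  P(4)·log₂(P(4)/Q(4)) = (1/60)·log₂((1/60)/(7/60)) = -0.04679

D_KL(P||Q) = 0.32752 - 0.26939 + 2.53225 - 0.04679 = 2.54359 ≈ 2.5436 bits

D_KL(Q||P) = Σ Q(x) log₂(Q(x)/P(x))

Computing term by term:
  Q(1)·log₂(Q(1)/P(1)) = (1/60)·log₂((1/60)/(7/60)) = -0.04679
  Q(2)·log₂(Q(2)/P(2)) = (47/60)·log₂((47/60)/(1/12)) = 2.53225
  Q(3)·log₂(Q(3)/P(3)) = (1/12)·log₂((1/12)/(47/60)) = -0.26939
  Q(4)·log₂(Q(4)/P(4)) = (7/60)·log₂((7/60)/(1/60)) = 0.32752

D_KL(Q||P) = -0.04679 + 2.53225 - 0.26939 + 0.32752 = 2.54359 ≈ 2.5436 bits

These ARE equal here. Q is P with outcomes relabeled (Q(1) = P(4), Q(2) = P(3), Q(3) = P(2), Q(4) = P(1)) by a relabeling that is its own inverse, so the two sums contain exactly the same terms in a different order. This is a special case — KL divergence is not symmetric in general: D_KL(P||Q) ≠ D_KL(Q||P) for most P, Q.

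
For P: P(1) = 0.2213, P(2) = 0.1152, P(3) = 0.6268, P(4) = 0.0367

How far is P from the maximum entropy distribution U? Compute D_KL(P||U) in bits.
0.5619 bits

U(i) = 1/4 for all i

D_KL(P||U) = Σ P(x) log₂(P(x) / (1/4))
           = Σ P(x) log₂(P(x)) + log₂(4)
           = log₂(4) - H(P)

H(P) = -Σ P(x) log₂(P(x)):
  -P(1)·log₂(P(1)) = -(0.2213)·log₂(0.2213) = 0.48153
  -P(2)·log₂(P(2)) = -(0.1152)·log₂(0.1152) = 0.35917
  -P(3)·log₂(P(3)) = -(0.6268)·log₂(0.6268) = 0.42241
  -P(4)·log₂(P(4)) = -(0.0367)·log₂(0.0367) = 0.17499
H(P) = 0.48153 + 0.35917 + 0.42241 + 0.17499 = 1.43810 bits

log₂(4) = 2.00000 bits

D_KL(P||U) = 2.00000 - 1.43810 = 0.56190 ≈ 0.5619 bits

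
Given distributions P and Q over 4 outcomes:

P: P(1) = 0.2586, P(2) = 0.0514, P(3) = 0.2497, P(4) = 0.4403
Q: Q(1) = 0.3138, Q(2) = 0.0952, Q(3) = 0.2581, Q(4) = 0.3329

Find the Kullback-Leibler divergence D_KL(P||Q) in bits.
0.0478 bits

D_KL(P||Q) = Σ P(x) log₂(P(x)/Q(x))

Computing term by term:
  P(1)·log₂(P(1)/Q(1)) = 0.2586·log₂(0.2586/0.3138) = -0.07218
  P(2)·log₂(P(2)/Q(2)) = 0.0514·log₂(0.0514/0.0952) = -0.04570
  P(3)·log₂(P(3)/Q(3)) = 0.2497·log₂(0.2497/0.2581) = -0.01192
  P(4)·log₂(P(4)/Q(4)) = 0.4403·log₂(0.4403/0.3329) = 0.17762

D_KL(P||Q) = -0.07218 - 0.04570 - 0.01192 + 0.17762 = 0.04782 ≈ 0.0478 bits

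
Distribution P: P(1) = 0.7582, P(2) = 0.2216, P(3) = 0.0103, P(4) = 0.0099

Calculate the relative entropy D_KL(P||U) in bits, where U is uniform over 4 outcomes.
1.0816 bits

U(i) = 1/4 for all i

D_KL(P||U) = Σ P(x) log₂(P(x) / (1/4))
           = Σ P(x) log₂(P(x)) + log₂(4)
           = log₂(4) - H(P)

H(P) = -Σ P(x) log₂(P(x)):
  -P(1)·log₂(P(1)) = -(0.7582)·log₂(0.7582) = 0.30279
  -P(2)·log₂(P(2)) = -(0.2216)·log₂(0.2216) = 0.48175
  -P(3)·log₂(P(3)) = -(0.0103)·log₂(0.0103) = 0.06799
  -P(4)·log₂(P(4)) = -(0.0099)·log₂(0.0099) = 0.06592
H(P) = 0.30279 + 0.48175 + 0.06799 + 0.06592 = 0.91845 bits

log₂(4) = 2.00000 bits

D_KL(P||U) = 2.00000 - 0.91845 = 1.08155 ≈ 1.0816 bits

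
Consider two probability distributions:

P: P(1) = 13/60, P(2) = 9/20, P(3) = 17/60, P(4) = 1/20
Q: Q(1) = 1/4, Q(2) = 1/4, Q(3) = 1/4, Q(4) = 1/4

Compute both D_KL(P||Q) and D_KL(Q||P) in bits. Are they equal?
D_KL(P||Q) = 0.2719 bits, D_KL(Q||P) = 0.3750 bits. No, they are not equal.

D_KL(P||Q) = Σ P(x) log₂(P(x)/Q(x))

Computing term by term:
  P(1)·log₂(P(1)/Q(1)) = (13/60)·log₂((13/60)/(1/4)) = -0.04473
  P(2)·log₂(P(2)/Q(2)) = (9/20)·log₂((9/20)/(1/4)) = 0.38160
  P(3)·log₂(P(3)/Q(3)) = (17/60)·log₂((17/60)/(1/4)) = 0.05116
  P(4)·log₂(P(4)/Q(4)) = (1/20)·log₂((1/20)/(1/4)) = -0.11610

D_KL(P||Q) = -0.04473 + 0.38160 + 0.05116 - 0.11610 = 0.27193 ≈ 0.2719 bits

D_KL(Q||P) = Σ Q(x) log₂(Q(x)/P(x))

Computing term by term:
  Q(1)·log₂(Q(1)/P(1)) = (1/4)·log₂((1/4)/(13/60)) = 0.05161
  Q(2)·log₂(Q(2)/P(2)) = (1/4)·log₂((1/4)/(9/20)) = -0.21200
  Q(3)·log₂(Q(3)/P(3)) = (1/4)·log₂((1/4)/(17/60)) = -0.04514
  Q(4)·log₂(Q(4)/P(4)) = (1/4)·log₂((1/4)/(1/20)) = 0.58048

D_KL(Q||P) = 0.05161 - 0.21200 - 0.04514 + 0.58048 = 0.37495 ≈ 0.3750 bits

These are NOT equal (difference: 0.1031 bits). KL divergence is asymmetric: D_KL(P||Q) ≠ D_KL(Q||P) in general.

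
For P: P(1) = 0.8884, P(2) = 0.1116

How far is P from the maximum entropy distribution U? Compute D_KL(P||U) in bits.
0.4953 bits

U(i) = 1/2 for all i

D_KL(P||U) = Σ P(x) log₂(P(x) / (1/2))
           = Σ P(x) log₂(P(x)) + log₂(2)
           = log₂(2) - H(P)

H(P) = -Σ P(x) log₂(P(x)):
  -P(1)·log₂(P(1)) = -(0.8884)·log₂(0.8884) = 0.15167
  -P(2)·log₂(P(2)) = -(0.1116)·log₂(0.1116) = 0.35306
H(P) = 0.15167 + 0.35306 = 0.50473 bits

log₂(2) = 1.00000 bits

D_KL(P||U) = 1.00000 - 0.50473 = 0.49527 ≈ 0.4953 bits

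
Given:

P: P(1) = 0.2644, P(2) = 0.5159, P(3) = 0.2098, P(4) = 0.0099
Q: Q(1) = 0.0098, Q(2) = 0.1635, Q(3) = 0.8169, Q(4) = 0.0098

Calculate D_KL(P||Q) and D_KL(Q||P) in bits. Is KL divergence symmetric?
D_KL(P||Q) = 1.7009 bits, D_KL(Q||P) = 1.2843 bits. No, KL divergence is not symmetric.

D_KL(P||Q) = Σ P(x) log₂(P(x)/Q(x))

Computing term by term:
  P(1)·log₂(P(1)/Q(1)) = 0.2644·log₂(0.2644/0.0098) = 1.25690
  P(2)·log₂(P(2)/Q(2)) = 0.5159·log₂(0.5159/0.1635) = 0.85526
  P(3)·log₂(P(3)/Q(3)) = 0.2098·log₂(0.2098/0.8169) = -0.41145
  P(4)·log₂(P(4)/Q(4)) = 0.0099·log₂(0.0099/0.0098) = 0.00015

D_KL(P||Q) = 1.25690 + 0.85526 - 0.41145 + 0.00015 = 1.70086 ≈ 1.7009 bits

D_KL(Q||P) = Σ Q(x) log₂(Q(x)/P(x))

Computing term by term:
  Q(1)·log₂(Q(1)/P(1)) = 0.0098·log₂(0.0098/0.2644) = -0.04659
  Q(2)·log₂(Q(2)/P(2)) = 0.1635·log₂(0.1635/0.5159) = -0.27105
  Q(3)·log₂(Q(3)/P(3)) = 0.8169·log₂(0.8169/0.2098) = 1.60206
  Q(4)·log₂(Q(4)/P(4)) = 0.0098·log₂(0.0098/0.0099) = -0.00014

D_KL(Q||P) = -0.04659 - 0.27105 + 1.60206 - 0.00014 = 1.28428 ≈ 1.2843 bits

These are NOT equal (difference: 0.4166 bits). KL divergence is asymmetric: D_KL(P||Q) ≠ D_KL(Q||P) in general.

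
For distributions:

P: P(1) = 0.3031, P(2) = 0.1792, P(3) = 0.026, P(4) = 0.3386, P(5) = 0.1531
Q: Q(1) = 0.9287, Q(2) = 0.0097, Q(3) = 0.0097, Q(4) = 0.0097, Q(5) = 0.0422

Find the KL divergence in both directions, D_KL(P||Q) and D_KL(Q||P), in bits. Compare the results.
D_KL(P||Q) = 2.3214 bits, D_KL(Q||P) = 1.3175 bits. D_KL(P||Q) is larger than D_KL(Q||P) by 1.0039 bits; the two directions differ.

D_KL(P||Q) = Σ P(x) log₂(P(x)/Q(x))

Computing term by term:
  P(1)·log₂(P(1)/Q(1)) = 0.3031·log₂(0.3031/0.9287) = -0.48963
  P(2)·log₂(P(2)/Q(2)) = 0.1792·log₂(0.1792/0.0097) = 0.75397
  P(3)·log₂(P(3)/Q(3)) = 0.026·log₂(0.026/0.0097) = 0.03698
  P(4)·log₂(P(4)/Q(4)) = 0.3386·log₂(0.3386/0.0097) = 1.73548
  P(5)·log₂(P(5)/Q(5)) = 0.1531·log₂(0.1531/0.0422) = 0.28464

D_KL(P||Q) = -0.48963 + 0.75397 + 0.03698 + 1.73548 + 0.28464 = 2.32144 ≈ 2.3214 bits

D_KL(Q||P) = Σ Q(x) log₂(Q(x)/P(x))

Computing term by term:
  Q(1)·log₂(Q(1)/P(1)) = 0.9287·log₂(0.9287/0.3031) = 1.50024
  Q(2)·log₂(Q(2)/P(2)) = 0.0097·log₂(0.0097/0.1792) = -0.04081
  Q(3)·log₂(Q(3)/P(3)) = 0.0097·log₂(0.0097/0.026) = -0.01380
  Q(4)·log₂(Q(4)/P(4)) = 0.0097·log₂(0.0097/0.3386) = -0.04972
  Q(5)·log₂(Q(5)/P(5)) = 0.0422·log₂(0.0422/0.1531) = -0.07846

D_KL(Q||P) = 1.50024 - 0.04081 - 0.01380 - 0.04972 - 0.07846 = 1.31745 ≈ 1.3175 bits

These are NOT equal (difference: 1.0039 bits). KL divergence is asymmetric: D_KL(P||Q) ≠ D_KL(Q||P) in general.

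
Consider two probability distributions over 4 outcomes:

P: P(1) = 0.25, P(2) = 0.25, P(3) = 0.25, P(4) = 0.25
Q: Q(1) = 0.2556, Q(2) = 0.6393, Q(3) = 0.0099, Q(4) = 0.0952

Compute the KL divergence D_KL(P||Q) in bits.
1.1662 bits

D_KL(P||Q) = Σ P(x) log₂(P(x)/Q(x))

Computing term by term:
  P(1)·log₂(P(1)/Q(1)) = 0.25·log₂(0.25/0.2556) = -0.00799
  P(2)·log₂(P(2)/Q(2)) = 0.25·log₂(0.25/0.6393) = -0.33864
  P(3)·log₂(P(3)/Q(3)) = 0.25·log₂(0.25/0.0099) = 1.16459
  P(4)·log₂(P(4)/Q(4)) = 0.25·log₂(0.25/0.0952) = 0.34822

D_KL(P||Q) = -0.00799 - 0.33864 + 1.16459 + 0.34822 = 1.16618 ≈ 1.1662 bits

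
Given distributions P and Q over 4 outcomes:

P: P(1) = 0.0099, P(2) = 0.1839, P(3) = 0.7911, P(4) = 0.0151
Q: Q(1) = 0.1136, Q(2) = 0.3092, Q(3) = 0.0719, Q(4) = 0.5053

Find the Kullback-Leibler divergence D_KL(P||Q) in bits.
2.4879 bits

D_KL(P||Q) = Σ P(x) log₂(P(x)/Q(x))

Computing term by term:
  P(1)·log₂(P(1)/Q(1)) = 0.0099·log₂(0.0099/0.1136) = -0.03485
  P(2)·log₂(P(2)/Q(2)) = 0.1839·log₂(0.1839/0.3092) = -0.13785
  P(3)·log₂(P(3)/Q(3)) = 0.7911·log₂(0.7911/0.0719) = 2.73704
  P(4)·log₂(P(4)/Q(4)) = 0.0151·log₂(0.0151/0.5053) = -0.07647

D_KL(P||Q) = -0.03485 - 0.13785 + 2.73704 - 0.07647 = 2.48787 ≈ 2.4879 bits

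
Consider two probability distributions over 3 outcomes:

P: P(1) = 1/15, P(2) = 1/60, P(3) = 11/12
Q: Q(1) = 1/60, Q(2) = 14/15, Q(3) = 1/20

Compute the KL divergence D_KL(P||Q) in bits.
3.8832 bits

D_KL(P||Q) = Σ P(x) log₂(P(x)/Q(x))

Computing term by term:
  P(1)·log₂(P(1)/Q(1)) = (1/15)·log₂((1/15)/(1/60)) = 0.13333
  P(2)·log₂(P(2)/Q(2)) = (1/60)·log₂((1/60)/(14/15)) = -0.09679
  P(3)·log₂(P(3)/Q(3)) = (11/12)·log₂((11/12)/(1/20)) = 3.84670

D_KL(P||Q) = 0.13333 - 0.09679 + 3.84670 = 3.88324 ≈ 3.8832 bits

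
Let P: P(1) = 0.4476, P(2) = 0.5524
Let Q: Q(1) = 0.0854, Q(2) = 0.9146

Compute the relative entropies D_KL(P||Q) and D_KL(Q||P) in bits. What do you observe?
D_KL(P||Q) = 0.6679 bits, D_KL(Q||P) = 0.4612 bits. The two directions give different values (D_KL(P||Q) exceeds D_KL(Q||P) by 0.2067 bits): KL divergence is asymmetric.

D_KL(P||Q) = Σ P(x) log₂(P(x)/Q(x))

Computing term by term:
  P(1)·log₂(P(1)/Q(1)) = 0.4476·log₂(0.4476/0.0854) = 1.06972
  P(2)·log₂(P(2)/Q(2)) = 0.5524·log₂(0.5524/0.9146) = -0.40183

D_KL(P||Q) = 1.06972 - 0.40183 = 0.66789 ≈ 0.6679 bits

D_KL(Q||P) = Σ Q(x) log₂(Q(x)/P(x))

Computing term by term:
  Q(1)·log₂(Q(1)/P(1)) = 0.0854·log₂(0.0854/0.4476) = -0.20410
  Q(2)·log₂(Q(2)/P(2)) = 0.9146·log₂(0.9146/0.5524) = 0.66531

D_KL(Q||P) = -0.20410 + 0.66531 = 0.46121 ≈ 0.4612 bits

These are NOT equal (difference: 0.2067 bits). KL divergence is asymmetric: D_KL(P||Q) ≠ D_KL(Q||P) in general.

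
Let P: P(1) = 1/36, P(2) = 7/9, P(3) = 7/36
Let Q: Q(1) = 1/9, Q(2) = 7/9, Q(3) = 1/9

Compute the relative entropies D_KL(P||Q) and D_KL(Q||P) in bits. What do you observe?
D_KL(P||Q) = 0.1014 bits, D_KL(Q||P) = 0.1325 bits. The two directions give different values (D_KL(Q||P) exceeds D_KL(P||Q) by 0.0311 bits): KL divergence is asymmetric.

D_KL(P||Q) = Σ P(x) log₂(P(x)/Q(x))

Computing term by term:
  P(1)·log₂(P(1)/Q(1)) = (1/36)·log₂((1/36)/(1/9)) = -0.05556
  P(2)·log₂(P(2)/Q(2)) = (7/9)·log₂((7/9)/(7/9)) = 0.00000
  P(3)·log₂(P(3)/Q(3)) = (7/36)·log₂((7/36)/(1/9)) = 0.15699

D_KL(P||Q) = -0.05556 + 0.00000 + 0.15699 = 0.10143 ≈ 0.1014 bits

D_KL(Q||P) = Σ Q(x) log₂(Q(x)/P(x))

Computing term by term:
  Q(1)·log₂(Q(1)/P(1)) = (1/9)·log₂((1/9)/(1/36)) = 0.22222
  Q(2)·log₂(Q(2)/P(2)) = (7/9)·log₂((7/9)/(7/9)) = 0.00000
  Q(3)·log₂(Q(3)/P(3)) = (1/9)·log₂((1/9)/(7/36)) = -0.08971

D_KL(Q||P) = 0.22222 + 0.00000 - 0.08971 = 0.13251 ≈ 0.1325 bits

These are NOT equal (difference: 0.0311 bits). KL divergence is asymmetric: D_KL(P||Q) ≠ D_KL(Q||P) in general.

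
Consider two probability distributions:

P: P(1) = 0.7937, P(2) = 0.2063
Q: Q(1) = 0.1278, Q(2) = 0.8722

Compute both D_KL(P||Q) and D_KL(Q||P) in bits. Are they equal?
D_KL(P||Q) = 1.6621 bits, D_KL(Q||P) = 1.4774 bits. No, they are not equal.

D_KL(P||Q) = Σ P(x) log₂(P(x)/Q(x))

Computing term by term:
  P(1)·log₂(P(1)/Q(1)) = 0.7937·log₂(0.7937/0.1278) = 2.09117
  P(2)·log₂(P(2)/Q(2)) = 0.2063·log₂(0.2063/0.8722) = -0.42909

D_KL(P||Q) = 2.09117 - 0.42909 = 1.66208 ≈ 1.6621 bits

D_KL(Q||P) = Σ Q(x) log₂(Q(x)/P(x))

Computing term by term:
  Q(1)·log₂(Q(1)/P(1)) = 0.1278·log₂(0.1278/0.7937) = -0.33672
  Q(2)·log₂(Q(2)/P(2)) = 0.8722·log₂(0.8722/0.2063) = 1.81410

D_KL(Q||P) = -0.33672 + 1.81410 = 1.47738 ≈ 1.4774 bits

These are NOT equal (difference: 0.1847 bits). KL divergence is asymmetric: D_KL(P||Q) ≠ D_KL(Q||P) in general.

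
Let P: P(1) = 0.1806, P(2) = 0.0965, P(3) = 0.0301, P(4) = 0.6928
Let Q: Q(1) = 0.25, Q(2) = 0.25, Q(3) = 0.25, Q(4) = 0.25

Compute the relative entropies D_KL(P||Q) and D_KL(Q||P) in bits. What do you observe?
D_KL(P||Q) = 0.7096 bits, D_KL(Q||P) = 0.8565 bits. The two directions give different values (D_KL(Q||P) exceeds D_KL(P||Q) by 0.1469 bits): KL divergence is asymmetric.

D_KL(P||Q) = Σ P(x) log₂(P(x)/Q(x))

Computing term by term:
  P(1)·log₂(P(1)/Q(1)) = 0.1806·log₂(0.1806/0.25) = -0.08472
  P(2)·log₂(P(2)/Q(2)) = 0.0965·log₂(0.0965/0.25) = -0.13253
  P(3)·log₂(P(3)/Q(3)) = 0.0301·log₂(0.0301/0.25) = -0.09193
  P(4)·log₂(P(4)/Q(4)) = 0.6928·log₂(0.6928/0.25) = 1.01877

D_KL(P||Q) = -0.08472 - 0.13253 - 0.09193 + 1.01877 = 0.70959 ≈ 0.7096 bits

D_KL(Q||P) = Σ Q(x) log₂(Q(x)/P(x))

Computing term by term:
  Q(1)·log₂(Q(1)/P(1)) = 0.25·log₂(0.25/0.1806) = 0.11728
  Q(2)·log₂(Q(2)/P(2)) = 0.25·log₂(0.25/0.0965) = 0.34333
  Q(3)·log₂(Q(3)/P(3)) = 0.25·log₂(0.25/0.0301) = 0.76352
  Q(4)·log₂(Q(4)/P(4)) = 0.25·log₂(0.25/0.6928) = -0.36763

D_KL(Q||P) = 0.11728 + 0.34333 + 0.76352 - 0.36763 = 0.85650 ≈ 0.8565 bits

These are NOT equal (difference: 0.1469 bits). KL divergence is asymmetric: D_KL(P||Q) ≠ D_KL(Q||P) in general.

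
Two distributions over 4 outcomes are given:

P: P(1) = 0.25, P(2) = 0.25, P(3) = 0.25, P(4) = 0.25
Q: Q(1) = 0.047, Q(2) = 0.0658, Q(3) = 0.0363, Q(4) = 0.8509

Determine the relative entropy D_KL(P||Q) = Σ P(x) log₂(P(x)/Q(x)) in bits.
1.3384 bits

D_KL(P||Q) = Σ P(x) log₂(P(x)/Q(x))

Computing term by term:
  P(1)·log₂(P(1)/Q(1)) = 0.25·log₂(0.25/0.047) = 0.60280
  P(2)·log₂(P(2)/Q(2)) = 0.25·log₂(0.25/0.0658) = 0.48144
  P(3)·log₂(P(3)/Q(3)) = 0.25·log₂(0.25/0.0363) = 0.69597
  P(4)·log₂(P(4)/Q(4)) = 0.25·log₂(0.25/0.8509) = -0.44177

D_KL(P||Q) = 0.60280 + 0.48144 + 0.69597 - 0.44177 = 1.33844 ≈ 1.3384 bits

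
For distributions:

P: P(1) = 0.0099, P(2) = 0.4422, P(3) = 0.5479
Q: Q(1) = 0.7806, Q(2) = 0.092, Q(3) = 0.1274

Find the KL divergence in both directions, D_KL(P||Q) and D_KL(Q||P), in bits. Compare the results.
D_KL(P||Q) = 2.0923 bits, D_KL(Q||P) = 4.4421 bits. D_KL(Q||P) is larger than D_KL(P||Q) by 2.3498 bits; the two directions differ.

D_KL(P||Q) = Σ P(x) log₂(P(x)/Q(x))

Computing term by term:
  P(1)·log₂(P(1)/Q(1)) = 0.0099·log₂(0.0099/0.7806) = -0.06238
  P(2)·log₂(P(2)/Q(2)) = 0.4422·log₂(0.4422/0.092) = 1.00158
  P(3)·log₂(P(3)/Q(3)) = 0.5479·log₂(0.5479/0.1274) = 1.15308

D_KL(P||Q) = -0.06238 + 1.00158 + 1.15308 = 2.09228 ≈ 2.0923 bits

D_KL(Q||P) = Σ Q(x) log₂(Q(x)/P(x))

Computing term by term:
  Q(1)·log₂(Q(1)/P(1)) = 0.7806·log₂(0.7806/0.0099) = 4.91857
  Q(2)·log₂(Q(2)/P(2)) = 0.092·log₂(0.092/0.4422) = -0.20838
  Q(3)·log₂(Q(3)/P(3)) = 0.1274·log₂(0.1274/0.5479) = -0.26812

D_KL(Q||P) = 4.91857 - 0.20838 - 0.26812 = 4.44207 ≈ 4.4421 bits

These are NOT equal (difference: 2.3498 bits). KL divergence is asymmetric: D_KL(P||Q) ≠ D_KL(Q||P) in general.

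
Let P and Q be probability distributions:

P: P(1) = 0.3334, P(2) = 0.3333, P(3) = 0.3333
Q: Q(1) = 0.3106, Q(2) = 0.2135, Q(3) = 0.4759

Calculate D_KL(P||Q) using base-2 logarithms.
0.0770 bits

D_KL(P||Q) = Σ P(x) log₂(P(x)/Q(x))

Computing term by term:
  P(1)·log₂(P(1)/Q(1)) = 0.3334·log₂(0.3334/0.3106) = 0.03407
  P(2)·log₂(P(2)/Q(2)) = 0.3333·log₂(0.3333/0.2135) = 0.21417
  P(3)·log₂(P(3)/Q(3)) = 0.3333·log₂(0.3333/0.4759) = -0.17126

D_KL(P||Q) = 0.03407 + 0.21417 - 0.17126 = 0.07698 ≈ 0.0770 bits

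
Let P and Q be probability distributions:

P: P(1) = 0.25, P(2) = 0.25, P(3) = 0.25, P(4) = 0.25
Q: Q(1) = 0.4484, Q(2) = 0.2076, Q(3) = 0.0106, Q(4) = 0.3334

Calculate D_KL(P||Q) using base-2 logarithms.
0.8924 bits

D_KL(P||Q) = Σ P(x) log₂(P(x)/Q(x))

Computing term by term:
  P(1)·log₂(P(1)/Q(1)) = 0.25·log₂(0.25/0.4484) = -0.21071
  P(2)·log₂(P(2)/Q(2)) = 0.25·log₂(0.25/0.2076) = 0.06703
  P(3)·log₂(P(3)/Q(3)) = 0.25·log₂(0.25/0.0106) = 1.13995
  P(4)·log₂(P(4)/Q(4)) = 0.25·log₂(0.25/0.3334) = -0.10383

D_KL(P||Q) = -0.21071 + 0.06703 + 1.13995 - 0.10383 = 0.89244 ≈ 0.8924 bits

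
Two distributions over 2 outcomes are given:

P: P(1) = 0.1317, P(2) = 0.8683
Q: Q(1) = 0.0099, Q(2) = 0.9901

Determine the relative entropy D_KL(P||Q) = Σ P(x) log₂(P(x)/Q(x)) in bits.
0.3273 bits

D_KL(P||Q) = Σ P(x) log₂(P(x)/Q(x))

Computing term by term:
  P(1)·log₂(P(1)/Q(1)) = 0.1317·log₂(0.1317/0.0099) = 0.49173
  P(2)·log₂(P(2)/Q(2)) = 0.8683·log₂(0.8683/0.9901) = -0.16444

D_KL(P||Q) = 0.49173 - 0.16444 = 0.32729 ≈ 0.3273 bits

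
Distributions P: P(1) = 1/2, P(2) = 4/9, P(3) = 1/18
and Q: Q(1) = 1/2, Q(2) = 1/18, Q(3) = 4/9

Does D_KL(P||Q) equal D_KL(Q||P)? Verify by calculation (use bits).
D_KL(P||Q) = 1.1667 bits, D_KL(Q||P) = 1.1667 bits. Yes — for this pair D_KL(P||Q) = D_KL(Q||P).

D_KL(P||Q) = Σ P(x) log₂(P(x)/Q(x))

Computing term by term:
  P(1)·log₂(P(1)/Q(1)) = (1/2)·log₂((1/2)/(1/2)) = 0.00000
  P(2)·log₂(P(2)/Q(2)) = (4/9)·log₂((4/9)/(1/18)) = 1.33333
  P(3)·log₂(P(3)/Q(3)) = (1/18)·log₂((1/18)/(4/9)) = -0.16667

D_KL(P||Q) = 0.00000 + 1.33333 - 0.16667 = 1.16666 ≈ 1.1667 bits

D_KL(Q||P) = Σ Q(x) log₂(Q(x)/P(x))

Computing term by term:
  Q(1)·log₂(Q(1)/P(1)) = (1/2)·log₂((1/2)/(1/2)) = 0.00000
  Q(2)·log₂(Q(2)/P(2)) = (1/18)·log₂((1/18)/(4/9)) = -0.16667
  Q(3)·log₂(Q(3)/P(3)) = (4/9)·log₂((4/9)/(1/18)) = 1.33333

D_KL(Q||P) = 0.00000 - 0.16667 + 1.33333 = 1.16666 ≈ 1.1667 bits

These ARE equal here. Q is P with outcomes relabeled (Q(2) = P(3), Q(3) = P(2)) by a relabeling that is its own inverse, so the two sums contain exactly the same terms in a different order. This is a special case — KL divergence is not symmetric in general: D_KL(P||Q) ≠ D_KL(Q||P) for most P, Q.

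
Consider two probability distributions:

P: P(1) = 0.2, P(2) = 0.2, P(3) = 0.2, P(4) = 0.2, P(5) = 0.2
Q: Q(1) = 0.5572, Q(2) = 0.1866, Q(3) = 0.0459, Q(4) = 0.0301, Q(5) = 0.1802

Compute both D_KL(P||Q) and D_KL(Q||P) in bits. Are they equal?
D_KL(P||Q) = 0.7256 bits, D_KL(Q||P) = 0.5982 bits. No, they are not equal.

D_KL(P||Q) = Σ P(x) log₂(P(x)/Q(x))

Computing term by term:
  P(1)·log₂(P(1)/Q(1)) = 0.2·log₂(0.2/0.5572) = -0.29564
  P(2)·log₂(P(2)/Q(2)) = 0.2·log₂(0.2/0.1866) = 0.02001
  P(3)·log₂(P(3)/Q(3)) = 0.2·log₂(0.2/0.0459) = 0.42469
  P(4)·log₂(P(4)/Q(4)) = 0.2·log₂(0.2/0.0301) = 0.54643
  P(5)·log₂(P(5)/Q(5)) = 0.2·log₂(0.2/0.1802) = 0.03008

D_KL(P||Q) = -0.29564 + 0.02001 + 0.42469 + 0.54643 + 0.03008 = 0.72557 ≈ 0.7256 bits

D_KL(Q||P) = Σ Q(x) log₂(Q(x)/P(x))

Computing term by term:
  Q(1)·log₂(Q(1)/P(1)) = 0.5572·log₂(0.5572/0.2) = 0.82365
  Q(2)·log₂(Q(2)/P(2)) = 0.1866·log₂(0.1866/0.2) = -0.01867
  Q(3)·log₂(Q(3)/P(3)) = 0.0459·log₂(0.0459/0.2) = -0.09747
  Q(4)·log₂(Q(4)/P(4)) = 0.0301·log₂(0.0301/0.2) = -0.08224
  Q(5)·log₂(Q(5)/P(5)) = 0.1802·log₂(0.1802/0.2) = -0.02710

D_KL(Q||P) = 0.82365 - 0.01867 - 0.09747 - 0.08224 - 0.02710 = 0.59817 ≈ 0.5982 bits

These are NOT equal (difference: 0.1274 bits). KL divergence is asymmetric: D_KL(P||Q) ≠ D_KL(Q||P) in general.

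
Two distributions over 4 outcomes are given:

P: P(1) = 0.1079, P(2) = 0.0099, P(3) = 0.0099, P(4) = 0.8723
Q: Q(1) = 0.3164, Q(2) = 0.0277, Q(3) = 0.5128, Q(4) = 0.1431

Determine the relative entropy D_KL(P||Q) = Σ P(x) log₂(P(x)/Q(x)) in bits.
2.0362 bits

D_KL(P||Q) = Σ P(x) log₂(P(x)/Q(x))

Computing term by term:
  P(1)·log₂(P(1)/Q(1)) = 0.1079·log₂(0.1079/0.3164) = -0.16747
  P(2)·log₂(P(2)/Q(2)) = 0.0099·log₂(0.0099/0.0277) = -0.01470
  P(3)·log₂(P(3)/Q(3)) = 0.0099·log₂(0.0099/0.5128) = -0.05638
  P(4)·log₂(P(4)/Q(4)) = 0.8723·log₂(0.8723/0.1431) = 2.27478

D_KL(P||Q) = -0.16747 - 0.01470 - 0.05638 + 2.27478 = 2.03623 ≈ 2.0362 bits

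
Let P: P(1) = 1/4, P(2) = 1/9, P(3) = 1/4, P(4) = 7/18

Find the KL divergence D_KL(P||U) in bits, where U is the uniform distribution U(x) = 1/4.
0.1179 bits

U(i) = 1/4 for all i

D_KL(P||U) = Σ P(x) log₂(P(x) / (1/4))
           = Σ P(x) log₂(P(x)) + log₂(4)
           = log₂(4) - H(P)

H(P) = -Σ P(x) log₂(P(x)):
  -P(1)·log₂(P(1)) = -(1/4)·log₂(1/4) = 0.50000
  -P(2)·log₂(P(2)) = -(1/9)·log₂(1/9) = 0.35221
  -P(3)·log₂(P(3)) = -(1/4)·log₂(1/4) = 0.50000
  -P(4)·log₂(P(4)) = -(7/18)·log₂(7/18) = 0.52989
H(P) = 0.50000 + 0.35221 + 0.50000 + 0.52989 = 1.88210 bits

log₂(4) = 2.00000 bits

D_KL(P||U) = 2.00000 - 1.88210 = 0.11790 ≈ 0.1179 bits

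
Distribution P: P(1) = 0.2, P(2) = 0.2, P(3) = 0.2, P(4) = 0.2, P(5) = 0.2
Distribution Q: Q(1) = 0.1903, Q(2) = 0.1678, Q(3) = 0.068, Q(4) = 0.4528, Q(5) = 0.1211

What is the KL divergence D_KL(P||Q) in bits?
0.2853 bits

D_KL(P||Q) = Σ P(x) log₂(P(x)/Q(x))

Computing term by term:
  P(1)·log₂(P(1)/Q(1)) = 0.2·log₂(0.2/0.1903) = 0.01434
  P(2)·log₂(P(2)/Q(2)) = 0.2·log₂(0.2/0.1678) = 0.05065
  P(3)·log₂(P(3)/Q(3)) = 0.2·log₂(0.2/0.068) = 0.31128
  P(4)·log₂(P(4)/Q(4)) = 0.2·log₂(0.2/0.4528) = -0.23577
  P(5)·log₂(P(5)/Q(5)) = 0.2·log₂(0.2/0.1211) = 0.14476

D_KL(P||Q) = 0.01434 + 0.05065 + 0.31128 - 0.23577 + 0.14476 = 0.28526 ≈ 0.2853 bits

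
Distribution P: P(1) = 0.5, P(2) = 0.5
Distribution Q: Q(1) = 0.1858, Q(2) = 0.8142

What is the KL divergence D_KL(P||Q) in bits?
0.3624 bits

D_KL(P||Q) = Σ P(x) log₂(P(x)/Q(x))

Computing term by term:
  P(1)·log₂(P(1)/Q(1)) = 0.5·log₂(0.5/0.1858) = 0.71409
  P(2)·log₂(P(2)/Q(2)) = 0.5·log₂(0.5/0.8142) = -0.35173

D_KL(P||Q) = 0.71409 - 0.35173 = 0.36236 ≈ 0.3624 bits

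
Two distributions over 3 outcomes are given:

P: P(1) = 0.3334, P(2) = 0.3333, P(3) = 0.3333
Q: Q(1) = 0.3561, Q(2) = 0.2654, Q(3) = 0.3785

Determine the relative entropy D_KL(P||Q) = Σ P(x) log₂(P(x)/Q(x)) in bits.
0.0167 bits

D_KL(P||Q) = Σ P(x) log₂(P(x)/Q(x))

Computing term by term:
  P(1)·log₂(P(1)/Q(1)) = 0.3334·log₂(0.3334/0.3561) = -0.03168
  P(2)·log₂(P(2)/Q(2)) = 0.3333·log₂(0.3333/0.2654) = 0.10954
  P(3)·log₂(P(3)/Q(3)) = 0.3333·log₂(0.3333/0.3785) = -0.06115

D_KL(P||Q) = -0.03168 + 0.10954 - 0.06115 = 0.01671 ≈ 0.0167 bits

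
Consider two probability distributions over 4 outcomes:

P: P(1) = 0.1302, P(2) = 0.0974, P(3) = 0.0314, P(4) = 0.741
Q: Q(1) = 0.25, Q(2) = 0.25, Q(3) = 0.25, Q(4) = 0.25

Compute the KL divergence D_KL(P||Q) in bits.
0.8126 bits

D_KL(P||Q) = Σ P(x) log₂(P(x)/Q(x))

Computing term by term:
  P(1)·log₂(P(1)/Q(1)) = 0.1302·log₂(0.1302/0.25) = -0.12254
  P(2)·log₂(P(2)/Q(2)) = 0.0974·log₂(0.0974/0.25) = -0.13246
  P(3)·log₂(P(3)/Q(3)) = 0.0314·log₂(0.0314/0.25) = -0.09398
  P(4)·log₂(P(4)/Q(4)) = 0.741·log₂(0.741/0.25) = 1.16155

D_KL(P||Q) = -0.12254 - 0.13246 - 0.09398 + 1.16155 = 0.81257 ≈ 0.8126 bits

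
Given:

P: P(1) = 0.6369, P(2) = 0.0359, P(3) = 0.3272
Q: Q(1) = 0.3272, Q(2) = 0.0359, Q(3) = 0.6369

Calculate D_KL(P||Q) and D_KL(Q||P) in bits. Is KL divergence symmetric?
D_KL(P||Q) = 0.2976 bits, D_KL(Q||P) = 0.2976 bits. The two values coincide for this particular pair, but no — KL divergence is not symmetric in general.

D_KL(P||Q) = Σ P(x) log₂(P(x)/Q(x))

Computing term by term:
  P(1)·log₂(P(1)/Q(1)) = 0.6369·log₂(0.6369/0.3272) = 0.61199
  P(2)·log₂(P(2)/Q(2)) = 0.0359·log₂(0.0359/0.0359) = 0.00000
  P(3)·log₂(P(3)/Q(3)) = 0.3272·log₂(0.3272/0.6369) = -0.31440

D_KL(P||Q) = 0.61199 + 0.00000 - 0.31440 = 0.29759 ≈ 0.2976 bits

D_KL(Q||P) = Σ Q(x) log₂(Q(x)/P(x))

Computing term by term:
  Q(1)·log₂(Q(1)/P(1)) = 0.3272·log₂(0.3272/0.6369) = -0.31440
  Q(2)·log₂(Q(2)/P(2)) = 0.0359·log₂(0.0359/0.0359) = 0.00000
  Q(3)·log₂(Q(3)/P(3)) = 0.6369·log₂(0.6369/0.3272) = 0.61199

D_KL(Q||P) = -0.31440 + 0.00000 + 0.61199 = 0.29759 ≈ 0.2976 bits

These ARE equal here. Q is P with outcomes relabeled (Q(1) = P(3), Q(3) = P(1)) by a relabeling that is its own inverse, so the two sums contain exactly the same terms in a different order. This is a special case — KL divergence is not symmetric in general: D_KL(P||Q) ≠ D_KL(Q||P) for most P, Q.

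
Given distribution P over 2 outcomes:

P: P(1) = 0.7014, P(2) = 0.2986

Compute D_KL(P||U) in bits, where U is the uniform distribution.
0.1204 bits

U(i) = 1/2 for all i

D_KL(P||U) = Σ P(x) log₂(P(x) / (1/2))
           = Σ P(x) log₂(P(x)) + log₂(2)
           = log₂(2) - H(P)

H(P) = -Σ P(x) log₂(P(x)):
  -P(1)·log₂(P(1)) = -(0.7014)·log₂(0.7014) = 0.35890
  -P(2)·log₂(P(2)) = -(0.2986)·log₂(0.2986) = 0.52067
H(P) = 0.35890 + 0.52067 = 0.87957 bits

log₂(2) = 1.00000 bits

D_KL(P||U) = 1.00000 - 0.87957 = 0.12043 ≈ 0.1204 bits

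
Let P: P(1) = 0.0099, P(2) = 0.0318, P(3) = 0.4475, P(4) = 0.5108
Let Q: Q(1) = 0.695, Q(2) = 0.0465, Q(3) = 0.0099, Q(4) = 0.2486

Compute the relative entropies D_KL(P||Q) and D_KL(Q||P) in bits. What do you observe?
D_KL(P||Q) = 2.9130 bits, D_KL(Q||P) = 3.9755 bits. The two directions give different values (D_KL(Q||P) exceeds D_KL(P||Q) by 1.0625 bits): KL divergence is asymmetric.

D_KL(P||Q) = Σ P(x) log₂(P(x)/Q(x))

Computing term by term:
  P(1)·log₂(P(1)/Q(1)) = 0.0099·log₂(0.0099/0.695) = -0.06072
  P(2)·log₂(P(2)/Q(2)) = 0.0318·log₂(0.0318/0.0465) = -0.01743
  P(3)·log₂(P(3)/Q(3)) = 0.4475·log₂(0.4475/0.0099) = 2.46050
  P(4)·log₂(P(4)/Q(4)) = 0.5108·log₂(0.5108/0.2486) = 0.53069

D_KL(P||Q) = -0.06072 - 0.01743 + 2.46050 + 0.53069 = 2.91304 ≈ 2.9130 bits

D_KL(Q||P) = Σ Q(x) log₂(Q(x)/P(x))

Computing term by term:
  Q(1)·log₂(Q(1)/P(1)) = 0.695·log₂(0.695/0.0099) = 4.26274
  Q(2)·log₂(Q(2)/P(2)) = 0.0465·log₂(0.0465/0.0318) = 0.02549
  Q(3)·log₂(Q(3)/P(3)) = 0.0099·log₂(0.0099/0.4475) = -0.05443
  Q(4)·log₂(Q(4)/P(4)) = 0.2486·log₂(0.2486/0.5108) = -0.25828

D_KL(Q||P) = 4.26274 + 0.02549 - 0.05443 - 0.25828 = 3.97552 ≈ 3.9755 bits

These are NOT equal (difference: 1.0625 bits). KL divergence is asymmetric: D_KL(P||Q) ≠ D_KL(Q||P) in general.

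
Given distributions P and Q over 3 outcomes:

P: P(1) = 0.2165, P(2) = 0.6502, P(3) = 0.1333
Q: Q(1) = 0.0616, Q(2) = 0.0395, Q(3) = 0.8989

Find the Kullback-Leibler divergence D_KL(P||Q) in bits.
2.6530 bits

D_KL(P||Q) = Σ P(x) log₂(P(x)/Q(x))

Computing term by term:
  P(1)·log₂(P(1)/Q(1)) = 0.2165·log₂(0.2165/0.0616) = 0.39259
  P(2)·log₂(P(2)/Q(2)) = 0.6502·log₂(0.6502/0.0395) = 2.62743
  P(3)·log₂(P(3)/Q(3)) = 0.1333·log₂(0.1333/0.8989) = -0.36704

D_KL(P||Q) = 0.39259 + 2.62743 - 0.36704 = 2.65298 ≈ 2.6530 bits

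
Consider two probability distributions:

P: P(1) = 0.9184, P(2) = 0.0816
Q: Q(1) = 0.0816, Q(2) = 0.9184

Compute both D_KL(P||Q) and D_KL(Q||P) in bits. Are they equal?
D_KL(P||Q) = 2.9225 bits, D_KL(Q||P) = 2.9225 bits. Yes, in this case they are equal (although KL divergence is not symmetric in general).

D_KL(P||Q) = Σ P(x) log₂(P(x)/Q(x))

Computing term by term:
  P(1)·log₂(P(1)/Q(1)) = 0.9184·log₂(0.9184/0.0816) = 3.20750
  P(2)·log₂(P(2)/Q(2)) = 0.0816·log₂(0.0816/0.9184) = -0.28499

D_KL(P||Q) = 3.20750 - 0.28499 = 2.92251 ≈ 2.9225 bits

D_KL(Q||P) = Σ Q(x) log₂(Q(x)/P(x))

Computing term by term:
  Q(1)·log₂(Q(1)/P(1)) = 0.0816·log₂(0.0816/0.9184) = -0.28499
  Q(2)·log₂(Q(2)/P(2)) = 0.9184·log₂(0.9184/0.0816) = 3.20750

D_KL(Q||P) = -0.28499 + 3.20750 = 2.92251 ≈ 2.9225 bits

These ARE equal here. Q is P with outcomes relabeled (Q(1) = P(2), Q(2) = P(1)) by a relabeling that is its own inverse, so the two sums contain exactly the same terms in a different order. This is a special case — KL divergence is not symmetric in general: D_KL(P||Q) ≠ D_KL(Q||P) for most P, Q.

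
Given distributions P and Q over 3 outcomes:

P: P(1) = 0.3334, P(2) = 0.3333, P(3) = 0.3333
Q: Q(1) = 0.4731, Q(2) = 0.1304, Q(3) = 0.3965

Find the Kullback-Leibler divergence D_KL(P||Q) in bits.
0.1994 bits

D_KL(P||Q) = Σ P(x) log₂(P(x)/Q(x))

Computing term by term:
  P(1)·log₂(P(1)/Q(1)) = 0.3334·log₂(0.3334/0.4731) = -0.16833
  P(2)·log₂(P(2)/Q(2)) = 0.3333·log₂(0.3333/0.1304) = 0.45125
  P(3)·log₂(P(3)/Q(3)) = 0.3333·log₂(0.3333/0.3965) = -0.08349

D_KL(P||Q) = -0.16833 + 0.45125 - 0.08349 = 0.19943 ≈ 0.1994 bits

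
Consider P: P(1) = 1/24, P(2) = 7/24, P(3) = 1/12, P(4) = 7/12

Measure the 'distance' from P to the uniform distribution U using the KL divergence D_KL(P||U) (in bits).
0.5381 bits

U(i) = 1/4 for all i

D_KL(P||U) = Σ P(x) log₂(P(x) / (1/4))
           = Σ P(x) log₂(P(x)) + log₂(4)
           = log₂(4) - H(P)

H(P) = -Σ P(x) log₂(P(x)):
  -P(1)·log₂(P(1)) = -(1/24)·log₂(1/24) = 0.19104
  -P(2)·log₂(P(2)) = -(7/24)·log₂(7/24) = 0.51847
  -P(3)·log₂(P(3)) = -(1/12)·log₂(1/12) = 0.29875
  -P(4)·log₂(P(4)) = -(7/12)·log₂(7/12) = 0.45360
H(P) = 0.19104 + 0.51847 + 0.29875 + 0.45360 = 1.46186 bits

log₂(4) = 2.00000 bits

D_KL(P||U) = 2.00000 - 1.46186 = 0.53814 ≈ 0.5381 bits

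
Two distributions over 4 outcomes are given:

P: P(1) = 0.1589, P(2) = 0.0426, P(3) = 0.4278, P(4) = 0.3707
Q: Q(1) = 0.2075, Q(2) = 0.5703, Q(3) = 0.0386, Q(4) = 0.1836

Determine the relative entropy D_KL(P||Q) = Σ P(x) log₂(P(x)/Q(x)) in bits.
1.6397 bits

D_KL(P||Q) = Σ P(x) log₂(P(x)/Q(x))

Computing term by term:
  P(1)·log₂(P(1)/Q(1)) = 0.1589·log₂(0.1589/0.2075) = -0.06118
  P(2)·log₂(P(2)/Q(2)) = 0.0426·log₂(0.0426/0.5703) = -0.15944
  P(3)·log₂(P(3)/Q(3)) = 0.4278·log₂(0.4278/0.0386) = 1.48458
  P(4)·log₂(P(4)/Q(4)) = 0.3707·log₂(0.3707/0.1836) = 0.37577

D_KL(P||Q) = -0.06118 - 0.15944 + 1.48458 + 0.37577 = 1.63973 ≈ 1.6397 bits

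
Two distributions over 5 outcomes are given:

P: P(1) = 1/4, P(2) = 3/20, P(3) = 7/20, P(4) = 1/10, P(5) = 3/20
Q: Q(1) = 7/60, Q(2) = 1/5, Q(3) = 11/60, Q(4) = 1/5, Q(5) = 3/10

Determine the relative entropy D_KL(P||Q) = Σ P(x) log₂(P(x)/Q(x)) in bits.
0.2891 bits

D_KL(P||Q) = Σ P(x) log₂(P(x)/Q(x))

Computing term by term:
  P(1)·log₂(P(1)/Q(1)) = (1/4)·log₂((1/4)/(7/60)) = 0.27488
  P(2)·log₂(P(2)/Q(2)) = (3/20)·log₂((3/20)/(1/5)) = -0.06226
  P(3)·log₂(P(3)/Q(3)) = (7/20)·log₂((7/20)/(11/60)) = 0.32651
  P(4)·log₂(P(4)/Q(4)) = (1/10)·log₂((1/10)/(1/5)) = -0.10000
  P(5)·log₂(P(5)/Q(5)) = (3/20)·log₂((3/20)/(3/10)) = -0.15000

D_KL(P||Q) = 0.27488 - 0.06226 + 0.32651 - 0.10000 - 0.15000 = 0.28913 ≈ 0.2891 bits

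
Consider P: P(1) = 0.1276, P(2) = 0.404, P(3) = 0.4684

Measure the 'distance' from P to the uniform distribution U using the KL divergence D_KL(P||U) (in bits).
0.1652 bits

U(i) = 1/3 for all i

D_KL(P||U) = Σ P(x) log₂(P(x) / (1/3))
           = Σ P(x) log₂(P(x)) + log₂(3)
           = log₂(3) - H(P)

H(P) = -Σ P(x) log₂(P(x)):
  -P(1)·log₂(P(1)) = -(0.1276)·log₂(0.1276) = 0.37901
  -P(2)·log₂(P(2)) = -(0.404)·log₂(0.404) = 0.52826
  -P(3)·log₂(P(3)) = -(0.4684)·log₂(0.4684) = 0.51252
H(P) = 0.37901 + 0.52826 + 0.51252 = 1.41979 bits

log₂(3) = 1.58496 bits

D_KL(P||U) = 1.58496 - 1.41979 = 0.16517 ≈ 0.1652 bits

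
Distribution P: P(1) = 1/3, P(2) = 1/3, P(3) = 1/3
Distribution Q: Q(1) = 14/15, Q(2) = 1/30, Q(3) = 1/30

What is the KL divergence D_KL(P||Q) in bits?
1.7195 bits

D_KL(P||Q) = Σ P(x) log₂(P(x)/Q(x))

Computing term by term:
  P(1)·log₂(P(1)/Q(1)) = (1/3)·log₂((1/3)/(14/15)) = -0.49514
  P(2)·log₂(P(2)/Q(2)) = (1/3)·log₂((1/3)/(1/30)) = 1.10731
  P(3)·log₂(P(3)/Q(3)) = (1/3)·log₂((1/3)/(1/30)) = 1.10731

D_KL(P||Q) = -0.49514 + 1.10731 + 1.10731 = 1.71948 ≈ 1.7195 bits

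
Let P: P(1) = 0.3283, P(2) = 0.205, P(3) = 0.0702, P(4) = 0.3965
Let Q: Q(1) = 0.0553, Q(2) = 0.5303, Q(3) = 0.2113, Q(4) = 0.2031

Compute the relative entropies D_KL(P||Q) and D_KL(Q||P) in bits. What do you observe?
D_KL(P||Q) = 0.8336 bits, D_KL(Q||P) = 0.7249 bits. The two directions give different values (D_KL(P||Q) exceeds D_KL(Q||P) by 0.1087 bits): KL divergence is asymmetric.

D_KL(P||Q) = Σ P(x) log₂(P(x)/Q(x))

Computing term by term:
  P(1)·log₂(P(1)/Q(1)) = 0.3283·log₂(0.3283/0.0553) = 0.84362
  P(2)·log₂(P(2)/Q(2)) = 0.205·log₂(0.205/0.5303) = -0.28109
  P(3)·log₂(P(3)/Q(3)) = 0.0702·log₂(0.0702/0.2113) = -0.11160
  P(4)·log₂(P(4)/Q(4)) = 0.3965·log₂(0.3965/0.2031) = 0.38267

D_KL(P||Q) = 0.84362 - 0.28109 - 0.11160 + 0.38267 = 0.83360 ≈ 0.8336 bits

D_KL(Q||P) = Σ Q(x) log₂(Q(x)/P(x))

Computing term by term:
  Q(1)·log₂(Q(1)/P(1)) = 0.0553·log₂(0.0553/0.3283) = -0.14210
  Q(2)·log₂(Q(2)/P(2)) = 0.5303·log₂(0.5303/0.205) = 0.72714
  Q(3)·log₂(Q(3)/P(3)) = 0.2113·log₂(0.2113/0.0702) = 0.33591
  Q(4)·log₂(Q(4)/P(4)) = 0.2031·log₂(0.2031/0.3965) = -0.19602

D_KL(Q||P) = -0.14210 + 0.72714 + 0.33591 - 0.19602 = 0.72493 ≈ 0.7249 bits

These are NOT equal (difference: 0.1087 bits). KL divergence is asymmetric: D_KL(P||Q) ≠ D_KL(Q||P) in general.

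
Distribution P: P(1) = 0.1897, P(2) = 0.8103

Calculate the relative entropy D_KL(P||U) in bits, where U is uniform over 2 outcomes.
0.2992 bits

U(i) = 1/2 for all i

D_KL(P||U) = Σ P(x) log₂(P(x) / (1/2))
           = Σ P(x) log₂(P(x)) + log₂(2)
           = log₂(2) - H(P)

H(P) = -Σ P(x) log₂(P(x)):
  -P(1)·log₂(P(1)) = -(0.1897)·log₂(0.1897) = 0.45494
  -P(2)·log₂(P(2)) = -(0.8103)·log₂(0.8103) = 0.24590
H(P) = 0.45494 + 0.24590 = 0.70084 bits

log₂(2) = 1.00000 bits

D_KL(P||U) = 1.00000 - 0.70084 = 0.29916 ≈ 0.2992 bits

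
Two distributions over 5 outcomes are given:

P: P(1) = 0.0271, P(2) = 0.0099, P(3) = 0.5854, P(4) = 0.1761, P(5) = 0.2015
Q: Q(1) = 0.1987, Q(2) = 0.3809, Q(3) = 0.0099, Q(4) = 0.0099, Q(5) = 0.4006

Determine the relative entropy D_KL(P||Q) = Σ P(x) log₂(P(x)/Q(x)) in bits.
3.8471 bits

D_KL(P||Q) = Σ P(x) log₂(P(x)/Q(x))

Computing term by term:
  P(1)·log₂(P(1)/Q(1)) = 0.0271·log₂(0.0271/0.1987) = -0.07789
  P(2)·log₂(P(2)/Q(2)) = 0.0099·log₂(0.0099/0.3809) = -0.05213
  P(3)·log₂(P(3)/Q(3)) = 0.5854·log₂(0.5854/0.0099) = 3.44558
  P(4)·log₂(P(4)/Q(4)) = 0.1761·log₂(0.1761/0.0099) = 0.73131
  P(5)·log₂(P(5)/Q(5)) = 0.2015·log₂(0.2015/0.4006) = -0.19976

D_KL(P||Q) = -0.07789 - 0.05213 + 3.44558 + 0.73131 - 0.19976 = 3.84711 ≈ 3.8471 bits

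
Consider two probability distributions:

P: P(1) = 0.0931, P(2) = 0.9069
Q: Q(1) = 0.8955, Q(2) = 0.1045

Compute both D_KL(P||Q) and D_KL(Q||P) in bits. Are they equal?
D_KL(P||Q) = 2.5232 bits, D_KL(Q||P) = 2.5988 bits. No, they are not equal.

D_KL(P||Q) = Σ P(x) log₂(P(x)/Q(x))

Computing term by term:
  P(1)·log₂(P(1)/Q(1)) = 0.0931·log₂(0.0931/0.8955) = -0.30405
  P(2)·log₂(P(2)/Q(2)) = 0.9069·log₂(0.9069/0.1045) = 2.82721

D_KL(P||Q) = -0.30405 + 2.82721 = 2.52316 ≈ 2.5232 bits

D_KL(Q||P) = Σ Q(x) log₂(Q(x)/P(x))

Computing term by term:
  Q(1)·log₂(Q(1)/P(1)) = 0.8955·log₂(0.8955/0.0931) = 2.92456
  Q(2)·log₂(Q(2)/P(2)) = 0.1045·log₂(0.1045/0.9069) = -0.32577

D_KL(Q||P) = 2.92456 - 0.32577 = 2.59879 ≈ 2.5988 bits

These are NOT equal (difference: 0.0756 bits). KL divergence is asymmetric: D_KL(P||Q) ≠ D_KL(Q||P) in general.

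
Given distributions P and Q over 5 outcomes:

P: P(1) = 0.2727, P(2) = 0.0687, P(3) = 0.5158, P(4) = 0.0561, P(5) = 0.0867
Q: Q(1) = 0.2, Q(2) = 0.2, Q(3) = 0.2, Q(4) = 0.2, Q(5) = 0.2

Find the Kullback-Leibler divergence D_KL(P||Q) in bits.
0.5136 bits

D_KL(P||Q) = Σ P(x) log₂(P(x)/Q(x))

Computing term by term:
  P(1)·log₂(P(1)/Q(1)) = 0.2727·log₂(0.2727/0.2) = 0.12198
  P(2)·log₂(P(2)/Q(2)) = 0.0687·log₂(0.0687/0.2) = -0.10591
  P(3)·log₂(P(3)/Q(3)) = 0.5158·log₂(0.5158/0.2) = 0.70500
  P(4)·log₂(P(4)/Q(4)) = 0.0561·log₂(0.0561/0.2) = -0.10288
  P(5)·log₂(P(5)/Q(5)) = 0.0867·log₂(0.0867/0.2) = -0.10455

D_KL(P||Q) = 0.12198 - 0.10591 + 0.70500 - 0.10288 - 0.10455 = 0.51364 ≈ 0.5136 bits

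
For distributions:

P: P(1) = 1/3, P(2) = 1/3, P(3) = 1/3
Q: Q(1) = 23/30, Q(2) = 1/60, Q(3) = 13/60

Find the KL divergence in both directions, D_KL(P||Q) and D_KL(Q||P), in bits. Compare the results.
D_KL(P||Q) = 1.2473 bits, D_KL(Q||P) = 0.7146 bits. D_KL(P||Q) is larger than D_KL(Q||P) by 0.5327 bits; the two directions differ.

D_KL(P||Q) = Σ P(x) log₂(P(x)/Q(x))

Computing term by term:
  P(1)·log₂(P(1)/Q(1)) = (1/3)·log₂((1/3)/(23/30)) = -0.40054
  P(2)·log₂(P(2)/Q(2)) = (1/3)·log₂((1/3)/(1/60)) = 1.44064
  P(3)·log₂(P(3)/Q(3)) = (1/3)·log₂((1/3)/(13/60)) = 0.20716

D_KL(P||Q) = -0.40054 + 1.44064 + 0.20716 = 1.24726 ≈ 1.2473 bits

D_KL(Q||P) = Σ Q(x) log₂(Q(x)/P(x))

Computing term by term:
  Q(1)·log₂(Q(1)/P(1)) = (23/30)·log₂((23/30)/(1/3)) = 0.92125
  Q(2)·log₂(Q(2)/P(2)) = (1/60)·log₂((1/60)/(1/3)) = -0.07203
  Q(3)·log₂(Q(3)/P(3)) = (13/60)·log₂((13/60)/(1/3)) = -0.13466

D_KL(Q||P) = 0.92125 - 0.07203 - 0.13466 = 0.71456 ≈ 0.7146 bits

These are NOT equal (difference: 0.5327 bits). KL divergence is asymmetric: D_KL(P||Q) ≠ D_KL(Q||P) in general.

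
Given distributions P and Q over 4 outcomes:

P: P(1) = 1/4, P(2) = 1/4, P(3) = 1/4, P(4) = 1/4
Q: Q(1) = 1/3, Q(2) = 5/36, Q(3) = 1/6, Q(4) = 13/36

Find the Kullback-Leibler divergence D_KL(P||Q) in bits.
0.1219 bits

D_KL(P||Q) = Σ P(x) log₂(P(x)/Q(x))

Computing term by term:
  P(1)·log₂(P(1)/Q(1)) = (1/4)·log₂((1/4)/(1/3)) = -0.10376
  P(2)·log₂(P(2)/Q(2)) = (1/4)·log₂((1/4)/(5/36)) = 0.21200
  P(3)·log₂(P(3)/Q(3)) = (1/4)·log₂((1/4)/(1/6)) = 0.14624
  P(4)·log₂(P(4)/Q(4)) = (1/4)·log₂((1/4)/(13/36)) = -0.13263

D_KL(P||Q) = -0.10376 + 0.21200 + 0.14624 - 0.13263 = 0.12185 ≈ 0.1219 bits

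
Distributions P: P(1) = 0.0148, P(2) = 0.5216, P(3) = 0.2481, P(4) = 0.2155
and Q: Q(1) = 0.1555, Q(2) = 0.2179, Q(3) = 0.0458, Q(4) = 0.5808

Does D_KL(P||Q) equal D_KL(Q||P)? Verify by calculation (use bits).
D_KL(P||Q) = 0.9031 bits, D_KL(Q||P) = 0.9724 bits. No — D_KL(P||Q) ≠ D_KL(Q||P) for this pair.

D_KL(P||Q) = Σ P(x) log₂(P(x)/Q(x))

Computing term by term:
  P(1)·log₂(P(1)/Q(1)) = 0.0148·log₂(0.0148/0.1555) = -0.05022
  P(2)·log₂(P(2)/Q(2)) = 0.5216·log₂(0.5216/0.2179) = 0.65684
  P(3)·log₂(P(3)/Q(3)) = 0.2481·log₂(0.2481/0.0458) = 0.60474
  P(4)·log₂(P(4)/Q(4)) = 0.2155·log₂(0.2155/0.5808) = -0.30824

D_KL(P||Q) = -0.05022 + 0.65684 + 0.60474 - 0.30824 = 0.90312 ≈ 0.9031 bits

D_KL(Q||P) = Σ Q(x) log₂(Q(x)/P(x))

Computing term by term:
  Q(1)·log₂(Q(1)/P(1)) = 0.1555·log₂(0.1555/0.0148) = 0.52765
  Q(2)·log₂(Q(2)/P(2)) = 0.2179·log₂(0.2179/0.5216) = -0.27440
  Q(3)·log₂(Q(3)/P(3)) = 0.0458·log₂(0.0458/0.2481) = -0.11164
  Q(4)·log₂(Q(4)/P(4)) = 0.5808·log₂(0.5808/0.2155) = 0.83075

D_KL(Q||P) = 0.52765 - 0.27440 - 0.11164 + 0.83075 = 0.97236 ≈ 0.9724 bits

These are NOT equal (difference: 0.0693 bits). KL divergence is asymmetric: D_KL(P||Q) ≠ D_KL(Q||P) in general.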